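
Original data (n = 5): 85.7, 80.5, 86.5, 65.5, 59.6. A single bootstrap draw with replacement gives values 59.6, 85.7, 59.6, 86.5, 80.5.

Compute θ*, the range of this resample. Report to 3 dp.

Range = 86.5 − 59.6 = 26.900

θ* = 26.900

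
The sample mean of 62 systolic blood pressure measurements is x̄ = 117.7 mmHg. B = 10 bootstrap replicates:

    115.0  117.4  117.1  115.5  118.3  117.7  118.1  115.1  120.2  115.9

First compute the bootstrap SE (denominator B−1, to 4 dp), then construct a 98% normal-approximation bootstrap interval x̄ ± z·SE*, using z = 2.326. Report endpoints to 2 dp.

Mean of replicates = 117.0300; sum of squared deviations = 24.8610; SE* = √(24.8610/9) = 1.6620
Margin = 2.326 × 1.6620 = 3.866
Interval: 117.7 ± 3.866

(113.83, 121.57)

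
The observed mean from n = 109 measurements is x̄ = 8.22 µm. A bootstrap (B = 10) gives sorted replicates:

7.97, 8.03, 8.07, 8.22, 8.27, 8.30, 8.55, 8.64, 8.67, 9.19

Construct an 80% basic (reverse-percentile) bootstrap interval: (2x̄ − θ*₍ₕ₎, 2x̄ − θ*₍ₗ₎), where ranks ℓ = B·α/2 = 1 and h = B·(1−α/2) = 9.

Percentile endpoints at ranks 1 and 9: θ*₍1₎ = 7.97, θ*₍9₎ = 8.67.
Basic interval reflects these around x̄:
  lower = 2 × 8.22 − 8.67 = 7.77
  upper = 2 × 8.22 − 7.97 = 8.47

(7.77, 8.47)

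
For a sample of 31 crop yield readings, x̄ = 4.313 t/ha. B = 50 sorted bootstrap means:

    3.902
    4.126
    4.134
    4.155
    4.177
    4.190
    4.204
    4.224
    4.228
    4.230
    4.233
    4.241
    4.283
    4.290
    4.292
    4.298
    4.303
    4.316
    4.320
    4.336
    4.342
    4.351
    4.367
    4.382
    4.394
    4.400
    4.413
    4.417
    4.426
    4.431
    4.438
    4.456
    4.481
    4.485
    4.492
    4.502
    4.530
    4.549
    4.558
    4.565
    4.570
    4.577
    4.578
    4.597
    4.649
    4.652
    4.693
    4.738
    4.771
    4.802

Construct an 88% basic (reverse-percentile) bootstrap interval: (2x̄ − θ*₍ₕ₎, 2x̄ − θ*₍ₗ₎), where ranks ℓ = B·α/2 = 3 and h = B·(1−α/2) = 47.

(3.933, 4.492)

Percentile endpoints at ranks 3 and 47: θ*₍3₎ = 4.134, θ*₍47₎ = 4.693.
Basic interval reflects these around x̄:
  lower = 2 × 4.313 − 4.693 = 3.933
  upper = 2 × 4.313 − 4.134 = 4.492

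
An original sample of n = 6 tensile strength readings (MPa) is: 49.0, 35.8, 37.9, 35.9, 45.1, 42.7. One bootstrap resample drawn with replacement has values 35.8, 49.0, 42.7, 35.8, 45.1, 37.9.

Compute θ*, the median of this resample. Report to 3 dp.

θ* = 40.300

Sorted: 35.8, 35.8, 37.9, 42.7, 45.1, 49.0
Median = average of the two middle values = 40.300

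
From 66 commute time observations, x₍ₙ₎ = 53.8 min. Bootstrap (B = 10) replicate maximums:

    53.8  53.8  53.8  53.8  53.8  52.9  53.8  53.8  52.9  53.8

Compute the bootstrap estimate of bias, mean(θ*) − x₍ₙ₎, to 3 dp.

mean(θ*) = (53.8 + 53.8 + 53.8 + 53.8 + 53.8 + 52.9 + 53.8 + 53.8 + 52.9 + 53.8) / 10 = 53.6200
bias = 53.6200 − 53.8

bias = −0.180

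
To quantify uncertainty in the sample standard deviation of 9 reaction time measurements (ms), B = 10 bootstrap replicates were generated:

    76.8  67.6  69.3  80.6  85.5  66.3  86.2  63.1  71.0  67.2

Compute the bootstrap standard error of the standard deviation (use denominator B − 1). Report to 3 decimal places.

Bootstrap SE is the standard deviation of the 10 replicate standard deviations.
Mean of replicates: (76.8 + 67.6 + 69.3 + 80.6 + 85.5 + 66.3 + 86.2 + 63.1 + 71.0 + 67.2) / 10 = 733.6000 / 10 = 73.3600
Sum of squared deviations: (+3.4400)² + (−5.7600)² + (−4.0600)² + (+7.2400)² + (+12.1400)² + (−7.0600)² + (+12.8400)² + (−10.2600)² + (−2.3600)² + (−6.1600)² = 624.7840
Variance = 624.7840 / 9 = 69.4204
SE* = √69.4204

SE* = 8.332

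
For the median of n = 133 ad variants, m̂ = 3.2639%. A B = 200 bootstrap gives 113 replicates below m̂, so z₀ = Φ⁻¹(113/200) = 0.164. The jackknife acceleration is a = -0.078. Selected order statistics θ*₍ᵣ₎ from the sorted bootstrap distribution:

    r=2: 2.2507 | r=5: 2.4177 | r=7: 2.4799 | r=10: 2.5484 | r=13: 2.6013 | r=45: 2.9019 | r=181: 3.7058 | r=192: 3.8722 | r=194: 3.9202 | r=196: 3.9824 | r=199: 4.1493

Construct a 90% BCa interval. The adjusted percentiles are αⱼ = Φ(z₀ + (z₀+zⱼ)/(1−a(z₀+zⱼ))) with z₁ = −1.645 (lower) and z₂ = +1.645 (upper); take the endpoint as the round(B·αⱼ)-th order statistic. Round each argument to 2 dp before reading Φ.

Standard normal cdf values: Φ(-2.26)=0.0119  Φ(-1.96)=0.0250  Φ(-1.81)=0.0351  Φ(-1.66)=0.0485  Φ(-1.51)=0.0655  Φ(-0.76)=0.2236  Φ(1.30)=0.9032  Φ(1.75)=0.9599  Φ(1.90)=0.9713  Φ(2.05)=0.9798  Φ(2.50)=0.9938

Lower: z₀ + z₁ = 0.164 + (-1.645) = -1.481; 1 − a(z₀+z₁) = 1 − (-0.078)(-1.481) = 0.8845; argument = 0.164 + (-1.481)/0.8845 = -1.5104 → -1.51.
α₁ = Φ(-1.51) = 0.0655; rank = round(200 × 0.0655) = 13; θ*₍13₎ = 2.6013.
Upper: z₀ + z₂ = 1.809; 1 − a(z₀+z₂) = 1.1411; argument = 1.7493 → 1.75; α₂ = 0.9599; rank = 192; θ*₍192₎ = 3.8722.

(2.6013, 3.8722)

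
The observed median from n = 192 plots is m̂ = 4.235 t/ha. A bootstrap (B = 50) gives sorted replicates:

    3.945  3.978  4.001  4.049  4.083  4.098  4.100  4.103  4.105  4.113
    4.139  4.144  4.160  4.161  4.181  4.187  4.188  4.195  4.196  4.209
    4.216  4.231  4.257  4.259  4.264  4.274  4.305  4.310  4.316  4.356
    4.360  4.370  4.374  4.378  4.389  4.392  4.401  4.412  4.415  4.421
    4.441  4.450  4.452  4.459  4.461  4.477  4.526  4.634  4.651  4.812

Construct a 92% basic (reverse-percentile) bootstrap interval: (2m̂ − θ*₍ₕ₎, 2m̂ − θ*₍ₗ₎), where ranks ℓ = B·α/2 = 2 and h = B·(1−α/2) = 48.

Percentile endpoints at ranks 2 and 48: θ*₍2₎ = 3.978, θ*₍48₎ = 4.634.
Basic interval reflects these around m̂:
  lower = 2 × 4.235 − 4.634 = 3.836
  upper = 2 × 4.235 − 3.978 = 4.492

(3.836, 4.492)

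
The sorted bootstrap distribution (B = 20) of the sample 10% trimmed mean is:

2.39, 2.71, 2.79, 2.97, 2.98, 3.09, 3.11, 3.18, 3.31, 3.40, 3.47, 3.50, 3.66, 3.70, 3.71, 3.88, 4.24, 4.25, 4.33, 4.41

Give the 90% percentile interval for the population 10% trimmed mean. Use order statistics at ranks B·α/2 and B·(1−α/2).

α = 0.10; lower rank = 20 × 0.050 = 1; upper rank = 20 × 0.950 = 19.
The 1st smallest replicate is 2.39; the 19th is 4.33.

(2.39, 4.33)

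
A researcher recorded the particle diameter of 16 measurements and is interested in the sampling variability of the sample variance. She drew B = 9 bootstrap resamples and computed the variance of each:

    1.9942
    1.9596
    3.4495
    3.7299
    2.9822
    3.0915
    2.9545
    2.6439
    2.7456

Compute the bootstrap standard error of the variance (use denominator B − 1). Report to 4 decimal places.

SE* = 0.5914

Bootstrap SE is the standard deviation of the 9 replicate variances.
Mean of replicates: (1.9942 + 1.9596 + 3.4495 + 3.7299 + 2.9822 + 3.0915 + 2.9545 + 2.6439 + 2.7456) / 9 = 25.55090 / 9 = 2.83899
Sum of squared deviations: (−0.84479)² + (−0.87939)² + (+0.61051)² + (+0.89091)² + (+0.14321)² + (+0.25251)² + (+0.11551)² + (−0.19509)² + (−0.09339)² = 2.79783
Variance = 2.79783 / 8 = 0.34973
SE* = √0.34973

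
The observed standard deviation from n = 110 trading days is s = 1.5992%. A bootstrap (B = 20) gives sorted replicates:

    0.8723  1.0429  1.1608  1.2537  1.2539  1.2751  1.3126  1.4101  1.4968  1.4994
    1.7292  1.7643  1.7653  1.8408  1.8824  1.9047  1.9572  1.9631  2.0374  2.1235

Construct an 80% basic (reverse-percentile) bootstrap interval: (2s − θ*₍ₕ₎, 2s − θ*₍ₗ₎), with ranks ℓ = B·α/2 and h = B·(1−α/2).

Percentile endpoints at ranks 2 and 18: θ*₍2₎ = 1.0429, θ*₍18₎ = 1.9631.
Basic interval reflects these around s:
  lower = 2 × 1.5992 − 1.9631 = 1.2353
  upper = 2 × 1.5992 − 1.0429 = 2.1555

(1.2353, 2.1555)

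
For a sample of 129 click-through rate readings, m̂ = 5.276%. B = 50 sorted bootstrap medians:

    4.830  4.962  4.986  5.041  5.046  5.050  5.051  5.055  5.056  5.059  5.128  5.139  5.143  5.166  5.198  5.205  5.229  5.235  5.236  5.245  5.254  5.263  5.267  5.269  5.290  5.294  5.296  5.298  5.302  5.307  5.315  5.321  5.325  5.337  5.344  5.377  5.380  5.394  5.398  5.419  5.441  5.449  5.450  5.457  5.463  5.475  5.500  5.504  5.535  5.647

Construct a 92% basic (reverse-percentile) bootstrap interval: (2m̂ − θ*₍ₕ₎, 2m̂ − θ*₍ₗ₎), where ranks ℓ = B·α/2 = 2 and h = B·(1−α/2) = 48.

(5.048, 5.590)

Percentile endpoints at ranks 2 and 48: θ*₍2₎ = 4.962, θ*₍48₎ = 5.504.
Basic interval reflects these around m̂:
  lower = 2 × 5.276 − 5.504 = 5.048
  upper = 2 × 5.276 − 4.962 = 5.590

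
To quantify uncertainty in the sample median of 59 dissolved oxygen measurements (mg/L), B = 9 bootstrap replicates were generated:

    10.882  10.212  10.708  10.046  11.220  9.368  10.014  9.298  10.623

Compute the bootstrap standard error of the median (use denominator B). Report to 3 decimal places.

SE* = 0.621

Bootstrap SE is the standard deviation of the 9 replicate medians.
Mean of replicates: (10.882 + 10.212 + 10.708 + 10.046 + 11.220 + 9.368 + 10.014 + 9.298 + 10.623) / 9 = 92.3710 / 9 = 10.2634
Sum of squared deviations: (+0.6186)² + (−0.0514)² + (+0.4446)² + (−0.2174)² + (+0.9566)² + (−0.8954)² + (−0.2494)² + (−0.9654)² + (+0.3596)² = 3.4706
Variance = 3.4706 / 9 = 0.3856
SE* = √0.3856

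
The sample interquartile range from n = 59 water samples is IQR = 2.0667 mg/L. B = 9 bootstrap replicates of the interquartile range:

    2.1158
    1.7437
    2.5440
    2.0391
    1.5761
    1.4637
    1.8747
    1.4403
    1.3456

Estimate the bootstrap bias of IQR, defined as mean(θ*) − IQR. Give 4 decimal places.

mean(θ*) = (2.1158 + 1.7437 + 2.5440 + 2.0391 + 1.5761 + 1.4637 + 1.8747 + 1.4403 + 1.3456) / 9 = 1.79367
bias = 1.79367 − 2.0667

bias = −0.2730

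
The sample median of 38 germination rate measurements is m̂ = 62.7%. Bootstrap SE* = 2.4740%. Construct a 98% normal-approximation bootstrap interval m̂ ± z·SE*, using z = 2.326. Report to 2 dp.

(56.95, 68.45)

Margin = 2.326 × 2.4740 = 5.755
Interval: 62.7 ± 5.755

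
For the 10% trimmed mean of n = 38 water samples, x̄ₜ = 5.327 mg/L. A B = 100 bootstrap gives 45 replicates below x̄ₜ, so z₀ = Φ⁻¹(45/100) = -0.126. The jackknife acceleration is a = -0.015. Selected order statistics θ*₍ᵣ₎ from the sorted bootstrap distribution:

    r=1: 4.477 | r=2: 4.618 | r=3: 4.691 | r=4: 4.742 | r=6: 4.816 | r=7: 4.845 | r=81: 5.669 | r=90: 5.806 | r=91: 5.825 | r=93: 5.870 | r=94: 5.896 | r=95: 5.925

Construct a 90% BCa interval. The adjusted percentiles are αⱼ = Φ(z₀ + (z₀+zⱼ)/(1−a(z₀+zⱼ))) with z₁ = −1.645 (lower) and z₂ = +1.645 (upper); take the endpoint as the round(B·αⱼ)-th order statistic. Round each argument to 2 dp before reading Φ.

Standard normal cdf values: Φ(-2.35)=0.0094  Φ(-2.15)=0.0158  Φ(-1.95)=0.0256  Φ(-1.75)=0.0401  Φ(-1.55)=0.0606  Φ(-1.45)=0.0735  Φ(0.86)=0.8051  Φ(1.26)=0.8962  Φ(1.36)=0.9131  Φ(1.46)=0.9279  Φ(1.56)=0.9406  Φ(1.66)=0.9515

(4.691, 5.825)

Lower: z₀ + z₁ = -0.126 + (-1.645) = -1.771; 1 − a(z₀+z₁) = 1 − (-0.015)(-1.771) = 0.9734; argument = -0.126 + (-1.771)/0.9734 = -1.9453 → -1.95.
α₁ = Φ(-1.95) = 0.0256; rank = round(100 × 0.0256) = 3; θ*₍3₎ = 4.691.
Upper: z₀ + z₂ = 1.519; 1 − a(z₀+z₂) = 1.0228; argument = 1.3592 → 1.36; α₂ = 0.9131; rank = 91; θ*₍91₎ = 5.825.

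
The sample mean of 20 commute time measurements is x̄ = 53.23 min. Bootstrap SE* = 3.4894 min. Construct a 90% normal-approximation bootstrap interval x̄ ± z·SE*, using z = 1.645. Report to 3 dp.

Margin = 1.645 × 3.4894 = 5.7401
Interval: 53.23 ± 5.7401

(47.490, 58.970)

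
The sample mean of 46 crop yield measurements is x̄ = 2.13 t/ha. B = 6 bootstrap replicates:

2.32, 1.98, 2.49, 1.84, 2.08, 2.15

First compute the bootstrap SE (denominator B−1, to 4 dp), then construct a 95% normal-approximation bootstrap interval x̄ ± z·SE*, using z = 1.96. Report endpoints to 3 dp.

(1.671, 2.589)

Mean of replicates = 2.1433; sum of squared deviations = 0.2741; SE* = √(0.2741/5) = 0.2342
Margin = 1.96 × 0.2342 = 0.4590
Interval: 2.13 ± 0.4590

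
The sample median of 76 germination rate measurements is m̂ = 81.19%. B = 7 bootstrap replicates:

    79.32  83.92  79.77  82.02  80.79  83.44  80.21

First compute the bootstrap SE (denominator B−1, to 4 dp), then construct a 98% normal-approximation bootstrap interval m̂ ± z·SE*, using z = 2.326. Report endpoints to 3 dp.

Mean of replicates = 81.3529; sum of squared deviations = 19.6523; SE* = √(19.6523/6) = 1.8098
Margin = 2.326 × 1.8098 = 4.2096
Interval: 81.19 ± 4.2096

(76.980, 85.400)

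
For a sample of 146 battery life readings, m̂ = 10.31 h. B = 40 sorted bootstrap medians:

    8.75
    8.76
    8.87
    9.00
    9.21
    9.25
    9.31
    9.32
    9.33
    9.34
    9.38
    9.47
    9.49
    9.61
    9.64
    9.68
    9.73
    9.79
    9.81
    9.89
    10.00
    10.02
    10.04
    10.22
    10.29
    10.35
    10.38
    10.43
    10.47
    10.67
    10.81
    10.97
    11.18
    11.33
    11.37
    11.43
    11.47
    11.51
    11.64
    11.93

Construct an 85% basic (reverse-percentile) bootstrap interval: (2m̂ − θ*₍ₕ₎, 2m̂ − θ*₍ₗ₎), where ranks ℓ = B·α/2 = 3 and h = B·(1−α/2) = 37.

(9.15, 11.75)

Percentile endpoints at ranks 3 and 37: θ*₍3₎ = 8.87, θ*₍37₎ = 11.47.
Basic interval reflects these around m̂:
  lower = 2 × 10.31 − 11.47 = 9.15
  upper = 2 × 10.31 − 8.87 = 11.75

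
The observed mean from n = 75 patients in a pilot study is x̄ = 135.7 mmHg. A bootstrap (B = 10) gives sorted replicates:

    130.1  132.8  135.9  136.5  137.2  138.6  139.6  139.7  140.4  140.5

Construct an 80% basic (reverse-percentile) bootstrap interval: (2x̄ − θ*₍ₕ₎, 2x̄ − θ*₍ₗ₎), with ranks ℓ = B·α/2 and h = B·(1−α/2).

(131.0, 141.3)

Percentile endpoints at ranks 1 and 9: θ*₍1₎ = 130.1, θ*₍9₎ = 140.4.
Basic interval reflects these around x̄:
  lower = 2 × 135.7 − 140.4 = 131.0
  upper = 2 × 135.7 − 130.1 = 141.3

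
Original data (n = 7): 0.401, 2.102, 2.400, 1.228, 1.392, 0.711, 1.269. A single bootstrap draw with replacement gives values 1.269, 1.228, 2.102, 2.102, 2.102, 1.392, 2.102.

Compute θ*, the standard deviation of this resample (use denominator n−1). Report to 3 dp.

Mean = 1.7567; sum of squared deviations = 1.1273
s² = 1.1273 / 6 = 0.1879
s = √0.1879 = 0.433

θ* = 0.433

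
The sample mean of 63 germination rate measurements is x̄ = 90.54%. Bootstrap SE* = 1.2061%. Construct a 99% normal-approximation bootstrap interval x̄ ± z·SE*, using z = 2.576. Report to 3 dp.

(87.433, 93.647)

Margin = 2.576 × 1.2061 = 3.1069
Interval: 90.54 ± 3.1069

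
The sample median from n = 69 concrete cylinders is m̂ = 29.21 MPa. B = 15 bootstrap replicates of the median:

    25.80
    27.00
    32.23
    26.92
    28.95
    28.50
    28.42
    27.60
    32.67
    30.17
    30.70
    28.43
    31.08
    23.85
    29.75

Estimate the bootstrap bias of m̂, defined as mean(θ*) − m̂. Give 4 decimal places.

mean(θ*) = (25.80 + 27.00 + 32.23 + 26.92 + 28.95 + 28.50 + 28.42 + 27.60 + 32.67 + 30.17 + 30.70 + 28.43 + 31.08 + 23.85 + 29.75) / 15 = 28.80467
bias = 28.80467 − 29.21

bias = −0.4053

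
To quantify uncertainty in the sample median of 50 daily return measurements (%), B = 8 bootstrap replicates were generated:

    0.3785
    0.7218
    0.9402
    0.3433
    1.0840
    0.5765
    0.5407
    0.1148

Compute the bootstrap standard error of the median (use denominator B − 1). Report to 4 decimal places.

Bootstrap SE is the standard deviation of the 8 replicate medians.
Mean of replicates: (0.3785 + 0.7218 + 0.9402 + 0.3433 + 1.0840 + 0.5765 + 0.5407 + 0.1148) / 8 = 4.69980 / 8 = 0.58747
Sum of squared deviations: (−0.20897)² + (+0.13433)² + (+0.35273)² + (−0.24417)² + (+0.49653)² + (−0.01097)² + (−0.04678)² + (−0.47267)² = 0.71802
Variance = 0.71802 / 7 = 0.10257
SE* = √0.10257

SE* = 0.3203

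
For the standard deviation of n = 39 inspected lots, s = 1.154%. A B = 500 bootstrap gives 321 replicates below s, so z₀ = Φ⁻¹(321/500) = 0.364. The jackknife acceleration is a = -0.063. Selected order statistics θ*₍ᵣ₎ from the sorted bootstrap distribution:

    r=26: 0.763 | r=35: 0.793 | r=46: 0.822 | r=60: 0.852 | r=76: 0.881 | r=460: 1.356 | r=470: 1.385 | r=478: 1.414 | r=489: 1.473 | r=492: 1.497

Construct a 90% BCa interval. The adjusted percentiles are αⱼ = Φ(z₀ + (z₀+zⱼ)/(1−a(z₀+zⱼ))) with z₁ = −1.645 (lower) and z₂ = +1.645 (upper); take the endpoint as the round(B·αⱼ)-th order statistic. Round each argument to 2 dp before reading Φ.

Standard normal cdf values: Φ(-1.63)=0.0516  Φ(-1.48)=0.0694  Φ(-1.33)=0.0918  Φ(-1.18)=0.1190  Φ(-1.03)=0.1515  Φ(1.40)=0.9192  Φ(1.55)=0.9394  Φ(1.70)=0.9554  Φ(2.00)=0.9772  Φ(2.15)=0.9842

Lower: z₀ + z₁ = 0.364 + (-1.645) = -1.281; 1 − a(z₀+z₁) = 1 − (-0.063)(-1.281) = 0.9193; argument = 0.364 + (-1.281)/0.9193 = -1.0295 → -1.03.
α₁ = Φ(-1.03) = 0.1515; rank = round(500 × 0.1515) = 76; θ*₍76₎ = 0.881.
Upper: z₀ + z₂ = 2.009; 1 − a(z₀+z₂) = 1.1266; argument = 2.1473 → 2.15; α₂ = 0.9842; rank = 492; θ*₍492₎ = 1.497.

(0.881, 1.497)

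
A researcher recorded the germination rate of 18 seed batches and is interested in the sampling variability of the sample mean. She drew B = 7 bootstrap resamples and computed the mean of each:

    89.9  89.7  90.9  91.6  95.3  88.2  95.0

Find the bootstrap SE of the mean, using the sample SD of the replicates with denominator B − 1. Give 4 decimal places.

SE* = 2.7003

Bootstrap SE is the standard deviation of the 7 replicate means.
Mean of replicates: (89.9 + 89.7 + 90.9 + 91.6 + 95.3 + 88.2 + 95.0) / 7 = 640.60000 / 7 = 91.51429
Sum of squared deviations: (−1.61429)² + (−1.81429)² + (−0.61429)² + (+0.08571)² + (+3.78571)² + (−3.31429)² + (+3.48571)² = 43.74857
Variance = 43.74857 / 6 = 7.29143
SE* = √7.29143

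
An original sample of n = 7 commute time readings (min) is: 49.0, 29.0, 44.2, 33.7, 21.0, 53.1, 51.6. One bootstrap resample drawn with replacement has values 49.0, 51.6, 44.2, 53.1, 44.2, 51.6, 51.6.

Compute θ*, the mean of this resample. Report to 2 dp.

Mean = (49.0 + 51.6 + 44.2 + 53.1 + 44.2 + 51.6 + 51.6) / 7 = 345.30 / 7 = 49.33

θ* = 49.33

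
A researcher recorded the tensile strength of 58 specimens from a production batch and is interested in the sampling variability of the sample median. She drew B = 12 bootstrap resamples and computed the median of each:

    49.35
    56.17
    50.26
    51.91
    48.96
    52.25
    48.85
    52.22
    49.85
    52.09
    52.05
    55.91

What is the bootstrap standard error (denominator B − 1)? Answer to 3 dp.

Bootstrap SE is the standard deviation of the 12 replicate medians.
Mean of replicates: (49.35 + 56.17 + 50.26 + 51.91 + 48.96 + 52.25 + 48.85 + 52.22 + 49.85 + 52.09 + 52.05 + 55.91) / 12 = 619.8700 / 12 = 51.6558
Sum of squared deviations: (−2.3058)² + (+4.5142)² + (−1.3958)² + (+0.2542)² + (−2.6958)² + (+0.5942)² + (−2.8058)² + (+0.5642)² + (−1.8058)² + (+0.4342)² + (+0.3942)² + (+4.2542)² = 65.2219
Variance = 65.2219 / 11 = 5.9293
SE* = √5.9293

SE* = 2.435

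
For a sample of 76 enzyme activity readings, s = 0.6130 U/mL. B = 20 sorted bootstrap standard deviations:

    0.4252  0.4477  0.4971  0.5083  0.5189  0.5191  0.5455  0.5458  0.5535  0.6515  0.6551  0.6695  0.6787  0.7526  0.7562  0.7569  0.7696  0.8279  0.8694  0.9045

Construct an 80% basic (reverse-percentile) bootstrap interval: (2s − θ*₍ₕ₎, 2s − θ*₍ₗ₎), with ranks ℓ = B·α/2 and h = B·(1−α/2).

(0.3981, 0.7783)

Percentile endpoints at ranks 2 and 18: θ*₍2₎ = 0.4477, θ*₍18₎ = 0.8279.
Basic interval reflects these around s:
  lower = 2 × 0.6130 − 0.8279 = 0.3981
  upper = 2 × 0.6130 − 0.4477 = 0.7783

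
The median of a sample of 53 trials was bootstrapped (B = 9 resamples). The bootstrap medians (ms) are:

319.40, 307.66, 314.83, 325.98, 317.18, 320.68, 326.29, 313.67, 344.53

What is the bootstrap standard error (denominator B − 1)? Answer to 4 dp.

SE* = 10.5670

Bootstrap SE is the standard deviation of the 9 replicate medians.
Mean of replicates: (319.40 + 307.66 + 314.83 + 325.98 + 317.18 + 320.68 + 326.29 + 313.67 + 344.53) / 9 = 2890.22000 / 9 = 321.13556
Sum of squared deviations: (−1.73556)² + (−13.47556)² + (−6.30556)² + (+4.84444)² + (−3.95556)² + (−0.45556)² + (+5.15444)² + (−7.46556)² + (+23.39444)² = 893.28822
Variance = 893.28822 / 8 = 111.66103
SE* = √111.66103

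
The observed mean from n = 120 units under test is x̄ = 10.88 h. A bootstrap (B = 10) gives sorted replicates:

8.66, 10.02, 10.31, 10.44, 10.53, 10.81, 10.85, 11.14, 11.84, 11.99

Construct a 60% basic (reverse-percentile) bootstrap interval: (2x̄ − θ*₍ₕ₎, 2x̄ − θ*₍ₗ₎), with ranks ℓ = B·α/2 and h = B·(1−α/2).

(10.62, 11.74)

Percentile endpoints at ranks 2 and 8: θ*₍2₎ = 10.02, θ*₍8₎ = 11.14.
Basic interval reflects these around x̄:
  lower = 2 × 10.88 − 11.14 = 10.62
  upper = 2 × 10.88 − 10.02 = 11.74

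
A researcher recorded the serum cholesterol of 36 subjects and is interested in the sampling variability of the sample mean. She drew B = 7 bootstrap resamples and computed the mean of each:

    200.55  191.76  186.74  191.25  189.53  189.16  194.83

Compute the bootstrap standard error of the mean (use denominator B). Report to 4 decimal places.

Bootstrap SE is the standard deviation of the 7 replicate means.
Mean of replicates: (200.55 + 191.76 + 186.74 + 191.25 + 189.53 + 189.16 + 194.83) / 7 = 1343.82000 / 7 = 191.97429
Sum of squared deviations: (+8.57571)² + (−0.21429)² + (−5.23429)² + (−0.72429)² + (−2.44429)² + (−2.81429)² + (+2.85571)² = 123.56097
Variance = 123.56097 / 7 = 17.65157
SE* = √17.65157

SE* = 4.2014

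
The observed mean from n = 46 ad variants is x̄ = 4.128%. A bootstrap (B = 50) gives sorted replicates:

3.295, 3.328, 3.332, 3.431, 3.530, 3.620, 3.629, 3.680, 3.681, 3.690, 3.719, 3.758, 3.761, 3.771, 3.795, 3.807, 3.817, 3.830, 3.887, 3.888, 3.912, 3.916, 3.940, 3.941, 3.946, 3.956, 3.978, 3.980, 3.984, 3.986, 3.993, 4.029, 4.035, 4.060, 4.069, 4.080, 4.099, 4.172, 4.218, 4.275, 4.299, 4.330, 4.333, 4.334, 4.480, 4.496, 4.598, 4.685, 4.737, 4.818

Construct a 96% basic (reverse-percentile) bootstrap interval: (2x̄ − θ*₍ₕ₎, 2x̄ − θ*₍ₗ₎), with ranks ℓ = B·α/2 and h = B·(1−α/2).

Percentile endpoints at ranks 1 and 49: θ*₍1₎ = 3.295, θ*₍49₎ = 4.737.
Basic interval reflects these around x̄:
  lower = 2 × 4.128 − 4.737 = 3.519
  upper = 2 × 4.128 − 3.295 = 4.961

(3.519, 4.961)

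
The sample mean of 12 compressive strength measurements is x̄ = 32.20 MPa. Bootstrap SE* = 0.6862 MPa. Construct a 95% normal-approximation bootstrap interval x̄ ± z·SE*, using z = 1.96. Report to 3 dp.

(30.855, 33.545)

Margin = 1.96 × 0.6862 = 1.3450
Interval: 32.20 ± 1.3450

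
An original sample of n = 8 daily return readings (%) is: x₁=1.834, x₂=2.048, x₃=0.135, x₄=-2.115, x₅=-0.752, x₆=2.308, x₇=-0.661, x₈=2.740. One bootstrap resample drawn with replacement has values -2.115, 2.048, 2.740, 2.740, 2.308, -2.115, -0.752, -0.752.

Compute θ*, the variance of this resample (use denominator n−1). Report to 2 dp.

Mean = 0.5128; sum of squared deviations = 32.5105
s² = 32.5105 / 7 = 4.6444

θ* = 4.64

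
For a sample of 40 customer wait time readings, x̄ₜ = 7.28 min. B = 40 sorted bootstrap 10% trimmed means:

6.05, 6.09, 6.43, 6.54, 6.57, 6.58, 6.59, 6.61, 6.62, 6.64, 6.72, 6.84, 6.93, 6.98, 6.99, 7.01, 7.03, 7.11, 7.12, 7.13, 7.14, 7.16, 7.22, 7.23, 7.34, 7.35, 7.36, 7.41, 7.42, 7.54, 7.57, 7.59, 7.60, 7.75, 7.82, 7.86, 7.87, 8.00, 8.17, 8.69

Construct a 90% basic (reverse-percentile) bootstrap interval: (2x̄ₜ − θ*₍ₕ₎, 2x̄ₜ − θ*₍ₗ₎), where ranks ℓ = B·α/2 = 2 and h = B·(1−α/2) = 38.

Percentile endpoints at ranks 2 and 38: θ*₍2₎ = 6.09, θ*₍38₎ = 8.00.
Basic interval reflects these around x̄ₜ:
  lower = 2 × 7.28 − 8.00 = 6.56
  upper = 2 × 7.28 − 6.09 = 8.47

(6.56, 8.47)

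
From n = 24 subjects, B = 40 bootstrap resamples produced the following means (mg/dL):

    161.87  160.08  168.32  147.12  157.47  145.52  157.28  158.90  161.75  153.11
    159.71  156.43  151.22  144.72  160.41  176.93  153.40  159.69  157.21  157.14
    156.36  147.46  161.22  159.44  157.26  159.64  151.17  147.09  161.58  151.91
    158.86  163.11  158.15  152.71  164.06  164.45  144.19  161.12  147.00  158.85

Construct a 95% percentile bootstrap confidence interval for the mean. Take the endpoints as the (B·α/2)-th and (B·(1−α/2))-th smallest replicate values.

Sorted replicates: 144.19, 144.72, 145.52, 147.00, 147.09, 147.12, 147.46, 151.17, 151.22, 151.91, 152.71, 153.11, 153.40, 156.36, 156.43, 157.14, 157.21, 157.26, 157.28, 157.47, 158.15, 158.85, 158.86, 158.90, 159.44, 159.64, 159.69, 159.71, 160.08, 160.41, 161.12, 161.22, 161.58, 161.75, 161.87, 163.11, 164.06, 164.45, 168.32, 176.93
α = 0.05; lower rank = 40 × 0.025 = 1; upper rank = 40 × 0.975 = 39.
The 1st smallest replicate is 144.19; the 39th is 168.32.

(144.19, 168.32)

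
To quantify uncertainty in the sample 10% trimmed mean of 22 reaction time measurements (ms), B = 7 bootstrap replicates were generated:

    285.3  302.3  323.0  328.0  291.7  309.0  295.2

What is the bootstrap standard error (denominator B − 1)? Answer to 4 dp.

Bootstrap SE is the standard deviation of the 7 replicate 10% trimmed means.
Mean of replicates: (285.3 + 302.3 + 323.0 + 328.0 + 291.7 + 309.0 + 295.2) / 7 = 2134.50000 / 7 = 304.92857
Sum of squared deviations: (−19.62857)² + (−2.62857)² + (+18.07143)² + (+23.07143)² + (−13.22857)² + (+4.07143)² + (−9.72857)² = 1537.27429
Variance = 1537.27429 / 6 = 256.21238
SE* = √256.21238

SE* = 16.0066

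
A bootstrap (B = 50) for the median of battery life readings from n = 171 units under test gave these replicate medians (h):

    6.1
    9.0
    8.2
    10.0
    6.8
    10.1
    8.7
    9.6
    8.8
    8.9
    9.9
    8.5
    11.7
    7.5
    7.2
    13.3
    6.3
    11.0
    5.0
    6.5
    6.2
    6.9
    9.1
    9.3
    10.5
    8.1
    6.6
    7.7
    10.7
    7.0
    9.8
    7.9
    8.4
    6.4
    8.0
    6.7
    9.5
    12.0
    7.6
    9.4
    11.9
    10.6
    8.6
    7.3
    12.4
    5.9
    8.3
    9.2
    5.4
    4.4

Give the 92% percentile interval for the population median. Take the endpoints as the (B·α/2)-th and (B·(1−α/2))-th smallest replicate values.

(5.0, 12.0)

Sorted replicates: 4.4, 5.0, 5.4, 5.9, 6.1, 6.2, 6.3, 6.4, 6.5, 6.6, 6.7, 6.8, 6.9, 7.0, 7.2, 7.3, 7.5, 7.6, 7.7, 7.9, 8.0, 8.1, 8.2, 8.3, 8.4, 8.5, 8.6, 8.7, 8.8, 8.9, 9.0, 9.1, 9.2, 9.3, 9.4, 9.5, 9.6, 9.8, 9.9, 10.0, 10.1, 10.5, 10.6, 10.7, 11.0, 11.7, 11.9, 12.0, 12.4, 13.3
α = 0.08; lower rank = 50 × 0.040 = 2; upper rank = 50 × 0.960 = 48.
The 2nd smallest replicate is 5.0; the 48th is 12.0.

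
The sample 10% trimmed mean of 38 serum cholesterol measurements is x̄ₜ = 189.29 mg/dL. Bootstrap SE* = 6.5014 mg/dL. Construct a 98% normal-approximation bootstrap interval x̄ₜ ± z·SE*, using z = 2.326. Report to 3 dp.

Margin = 2.326 × 6.5014 = 15.1223
Interval: 189.29 ± 15.1223

(174.168, 204.412)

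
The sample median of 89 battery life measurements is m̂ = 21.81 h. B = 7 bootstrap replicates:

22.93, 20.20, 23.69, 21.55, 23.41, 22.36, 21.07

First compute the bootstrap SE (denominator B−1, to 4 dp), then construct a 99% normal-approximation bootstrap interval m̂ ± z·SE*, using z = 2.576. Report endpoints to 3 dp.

Mean of replicates = 22.1729; sum of squared deviations = 9.9369; SE* = √(9.9369/6) = 1.2869
Margin = 2.576 × 1.2869 = 3.3151
Interval: 21.81 ± 3.3151

(18.495, 25.125)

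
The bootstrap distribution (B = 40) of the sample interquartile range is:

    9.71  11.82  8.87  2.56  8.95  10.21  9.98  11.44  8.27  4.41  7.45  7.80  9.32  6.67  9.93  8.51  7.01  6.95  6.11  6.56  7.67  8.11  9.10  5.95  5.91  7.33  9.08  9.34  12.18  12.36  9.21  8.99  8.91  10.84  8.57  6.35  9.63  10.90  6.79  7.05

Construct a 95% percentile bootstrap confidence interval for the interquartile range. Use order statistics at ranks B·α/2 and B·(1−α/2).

Sorted replicates: 2.56, 4.41, 5.91, 5.95, 6.11, 6.35, 6.56, 6.67, 6.79, 6.95, 7.01, 7.05, 7.33, 7.45, 7.67, 7.80, 8.11, 8.27, 8.51, 8.57, 8.87, 8.91, 8.95, 8.99, 9.08, 9.10, 9.21, 9.32, 9.34, 9.63, 9.71, 9.93, 9.98, 10.21, 10.84, 10.90, 11.44, 11.82, 12.18, 12.36
α = 0.05; lower rank = 40 × 0.025 = 1; upper rank = 40 × 0.975 = 39.
The 1st smallest replicate is 2.56; the 39th is 12.18.

(2.56, 12.18)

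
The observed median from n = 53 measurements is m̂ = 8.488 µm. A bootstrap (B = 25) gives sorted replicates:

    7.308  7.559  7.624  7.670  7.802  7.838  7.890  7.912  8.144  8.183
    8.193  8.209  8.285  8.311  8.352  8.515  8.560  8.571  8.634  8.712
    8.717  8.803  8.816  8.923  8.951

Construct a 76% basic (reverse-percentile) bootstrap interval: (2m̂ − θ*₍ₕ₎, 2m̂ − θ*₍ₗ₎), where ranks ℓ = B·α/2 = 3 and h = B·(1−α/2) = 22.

(8.173, 9.352)

Percentile endpoints at ranks 3 and 22: θ*₍3₎ = 7.624, θ*₍22₎ = 8.803.
Basic interval reflects these around m̂:
  lower = 2 × 8.488 − 8.803 = 8.173
  upper = 2 × 8.488 − 7.624 = 9.352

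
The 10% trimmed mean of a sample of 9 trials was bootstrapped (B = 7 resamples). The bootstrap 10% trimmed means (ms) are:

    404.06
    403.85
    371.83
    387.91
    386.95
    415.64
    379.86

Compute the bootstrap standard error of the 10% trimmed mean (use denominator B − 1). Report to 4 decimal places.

SE* = 15.4695

Bootstrap SE is the standard deviation of the 7 replicate 10% trimmed means.
Mean of replicates: (404.06 + 403.85 + 371.83 + 387.91 + 386.95 + 415.64 + 379.86) / 7 = 2750.10000 / 7 = 392.87143
Sum of squared deviations: (+11.18857)² + (+10.97857)² + (−21.04143)² + (−4.96143)² + (−5.92143)² + (+22.76857)² + (−13.01143)² = 1435.83909
Variance = 1435.83909 / 6 = 239.30651
SE* = √239.30651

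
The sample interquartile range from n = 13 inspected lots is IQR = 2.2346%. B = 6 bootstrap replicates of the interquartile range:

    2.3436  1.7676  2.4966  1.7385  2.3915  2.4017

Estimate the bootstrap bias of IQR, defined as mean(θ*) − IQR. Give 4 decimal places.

mean(θ*) = (2.3436 + 1.7676 + 2.4966 + 1.7385 + 2.3915 + 2.4017) / 6 = 2.18992
bias = 2.18992 − 2.2346

bias = −0.0447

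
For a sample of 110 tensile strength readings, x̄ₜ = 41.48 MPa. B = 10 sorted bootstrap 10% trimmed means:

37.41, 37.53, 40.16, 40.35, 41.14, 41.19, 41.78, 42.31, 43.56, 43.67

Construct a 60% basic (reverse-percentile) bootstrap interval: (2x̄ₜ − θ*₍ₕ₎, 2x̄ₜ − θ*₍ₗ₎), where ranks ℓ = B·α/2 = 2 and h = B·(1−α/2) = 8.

(40.65, 45.43)

Percentile endpoints at ranks 2 and 8: θ*₍2₎ = 37.53, θ*₍8₎ = 42.31.
Basic interval reflects these around x̄ₜ:
  lower = 2 × 41.48 − 42.31 = 40.65
  upper = 2 × 41.48 − 37.53 = 45.43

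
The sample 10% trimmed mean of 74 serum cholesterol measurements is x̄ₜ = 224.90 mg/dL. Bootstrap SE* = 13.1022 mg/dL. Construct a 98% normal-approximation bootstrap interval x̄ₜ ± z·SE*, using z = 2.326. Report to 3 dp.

Margin = 2.326 × 13.1022 = 30.4757
Interval: 224.90 ± 30.4757

(194.424, 255.376)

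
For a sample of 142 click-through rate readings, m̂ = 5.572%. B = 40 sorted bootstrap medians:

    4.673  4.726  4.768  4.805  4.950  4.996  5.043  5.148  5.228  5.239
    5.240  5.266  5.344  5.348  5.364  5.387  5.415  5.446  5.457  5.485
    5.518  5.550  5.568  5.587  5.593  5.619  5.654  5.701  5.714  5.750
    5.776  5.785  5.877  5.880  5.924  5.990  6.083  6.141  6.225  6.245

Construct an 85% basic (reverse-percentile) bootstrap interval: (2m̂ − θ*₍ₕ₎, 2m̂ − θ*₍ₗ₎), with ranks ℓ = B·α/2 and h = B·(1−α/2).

Percentile endpoints at ranks 3 and 37: θ*₍3₎ = 4.768, θ*₍37₎ = 6.083.
Basic interval reflects these around m̂:
  lower = 2 × 5.572 − 6.083 = 5.061
  upper = 2 × 5.572 − 4.768 = 6.376

(5.061, 6.376)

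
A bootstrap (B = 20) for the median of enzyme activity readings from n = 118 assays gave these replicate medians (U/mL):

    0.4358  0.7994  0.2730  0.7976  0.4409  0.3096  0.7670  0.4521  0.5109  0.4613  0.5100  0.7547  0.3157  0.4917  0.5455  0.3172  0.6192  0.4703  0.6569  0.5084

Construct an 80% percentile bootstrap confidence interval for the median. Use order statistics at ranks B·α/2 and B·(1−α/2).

(0.3096, 0.7670)

Sorted replicates: 0.2730, 0.3096, 0.3157, 0.3172, 0.4358, 0.4409, 0.4521, 0.4613, 0.4703, 0.4917, 0.5084, 0.5100, 0.5109, 0.5455, 0.6192, 0.6569, 0.7547, 0.7670, 0.7976, 0.7994
α = 0.20; lower rank = 20 × 0.100 = 2; upper rank = 20 × 0.900 = 18.
The 2nd smallest replicate is 0.3096; the 18th is 0.7670.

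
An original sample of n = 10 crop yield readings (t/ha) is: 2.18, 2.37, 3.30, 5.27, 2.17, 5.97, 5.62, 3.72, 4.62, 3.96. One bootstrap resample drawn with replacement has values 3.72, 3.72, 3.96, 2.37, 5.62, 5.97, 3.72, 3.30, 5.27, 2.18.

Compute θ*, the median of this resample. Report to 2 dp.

Sorted: 2.18, 2.37, 3.30, 3.72, 3.72, 3.72, 3.96, 5.27, 5.62, 5.97
Median = average of the two middle values = 3.72

θ* = 3.72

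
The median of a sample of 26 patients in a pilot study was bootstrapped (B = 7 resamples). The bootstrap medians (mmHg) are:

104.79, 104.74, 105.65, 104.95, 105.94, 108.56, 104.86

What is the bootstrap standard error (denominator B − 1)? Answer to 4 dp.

Bootstrap SE is the standard deviation of the 7 replicate medians.
Mean of replicates: (104.79 + 104.74 + 105.65 + 104.95 + 105.94 + 108.56 + 104.86) / 7 = 739.49000 / 7 = 105.64143
Sum of squared deviations: (−0.85143)² + (−0.90143)² + (+0.00857)² + (−0.69143)² + (+0.29857)² + (+2.91857)² + (−0.78143)² = 11.23349
Variance = 11.23349 / 6 = 1.87225
SE* = √1.87225

SE* = 1.3683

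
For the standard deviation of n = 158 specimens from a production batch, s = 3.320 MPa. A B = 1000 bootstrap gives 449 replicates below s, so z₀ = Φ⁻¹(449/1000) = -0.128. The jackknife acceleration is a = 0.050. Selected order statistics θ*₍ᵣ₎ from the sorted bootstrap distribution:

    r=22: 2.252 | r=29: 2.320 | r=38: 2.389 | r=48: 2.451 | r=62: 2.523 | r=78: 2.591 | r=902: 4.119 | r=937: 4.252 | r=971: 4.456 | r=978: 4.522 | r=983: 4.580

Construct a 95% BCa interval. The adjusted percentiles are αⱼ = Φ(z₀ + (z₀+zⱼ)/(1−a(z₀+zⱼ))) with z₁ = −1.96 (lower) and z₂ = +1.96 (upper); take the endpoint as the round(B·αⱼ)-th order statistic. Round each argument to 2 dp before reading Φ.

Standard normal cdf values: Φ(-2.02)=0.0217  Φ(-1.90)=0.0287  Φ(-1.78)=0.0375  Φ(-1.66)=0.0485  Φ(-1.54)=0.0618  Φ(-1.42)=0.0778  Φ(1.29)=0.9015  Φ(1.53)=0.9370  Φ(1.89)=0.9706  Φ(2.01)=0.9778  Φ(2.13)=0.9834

Lower: z₀ + z₁ = -0.128 + (-1.960) = -2.088; 1 − a(z₀+z₁) = 1 − (0.050)(-2.088) = 1.1044; argument = -0.128 + (-2.088)/1.1044 = -2.0186 → -2.02.
α₁ = Φ(-2.02) = 0.0217; rank = round(1000 × 0.0217) = 22; θ*₍22₎ = 2.252.
Upper: z₀ + z₂ = 1.832; 1 − a(z₀+z₂) = 0.9084; argument = 1.8887 → 1.89; α₂ = 0.9706; rank = 971; θ*₍971₎ = 4.456.

(2.252, 4.456)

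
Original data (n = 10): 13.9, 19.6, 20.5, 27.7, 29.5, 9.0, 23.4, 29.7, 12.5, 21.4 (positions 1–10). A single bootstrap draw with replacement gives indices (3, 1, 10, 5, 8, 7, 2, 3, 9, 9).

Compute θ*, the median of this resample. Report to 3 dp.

θ* = 20.500

Resample values: 20.5, 13.9, 21.4, 29.5, 29.7, 23.4, 19.6, 20.5, 12.5, 12.5.
Sorted: 12.5, 12.5, 13.9, 19.6, 20.5, 20.5, 21.4, 23.4, 29.5, 29.7
Median = average of the two middle values = 20.500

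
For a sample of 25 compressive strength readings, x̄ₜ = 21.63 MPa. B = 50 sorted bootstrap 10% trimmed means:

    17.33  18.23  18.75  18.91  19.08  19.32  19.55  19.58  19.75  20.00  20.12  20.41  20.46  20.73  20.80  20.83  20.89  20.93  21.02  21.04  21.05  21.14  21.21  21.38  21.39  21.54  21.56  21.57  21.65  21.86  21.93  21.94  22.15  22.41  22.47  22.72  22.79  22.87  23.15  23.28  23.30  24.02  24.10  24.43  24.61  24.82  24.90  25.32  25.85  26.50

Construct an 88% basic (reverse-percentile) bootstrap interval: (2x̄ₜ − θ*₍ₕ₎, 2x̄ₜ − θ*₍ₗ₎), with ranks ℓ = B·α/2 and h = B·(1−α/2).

(18.36, 24.51)

Percentile endpoints at ranks 3 and 47: θ*₍3₎ = 18.75, θ*₍47₎ = 24.90.
Basic interval reflects these around x̄ₜ:
  lower = 2 × 21.63 − 24.90 = 18.36
  upper = 2 × 21.63 − 18.75 = 24.51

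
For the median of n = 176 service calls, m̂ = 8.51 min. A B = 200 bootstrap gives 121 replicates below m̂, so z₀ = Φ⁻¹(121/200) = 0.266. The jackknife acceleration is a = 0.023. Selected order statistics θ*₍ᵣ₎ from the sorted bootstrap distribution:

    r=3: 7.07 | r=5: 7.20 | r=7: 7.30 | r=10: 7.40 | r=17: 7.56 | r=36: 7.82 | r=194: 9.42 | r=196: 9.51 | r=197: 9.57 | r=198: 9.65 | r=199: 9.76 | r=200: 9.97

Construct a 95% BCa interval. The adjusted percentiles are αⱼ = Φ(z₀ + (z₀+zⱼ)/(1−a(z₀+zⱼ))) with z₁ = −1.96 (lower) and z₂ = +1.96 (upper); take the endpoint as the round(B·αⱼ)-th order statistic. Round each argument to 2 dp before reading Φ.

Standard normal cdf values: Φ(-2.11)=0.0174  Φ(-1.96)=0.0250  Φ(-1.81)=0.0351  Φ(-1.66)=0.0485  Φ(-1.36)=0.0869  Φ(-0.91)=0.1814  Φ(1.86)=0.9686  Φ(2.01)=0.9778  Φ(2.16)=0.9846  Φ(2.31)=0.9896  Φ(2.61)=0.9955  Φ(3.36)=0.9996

Lower: z₀ + z₁ = 0.266 + (-1.960) = -1.694; 1 − a(z₀+z₁) = 1 − (0.023)(-1.694) = 1.0390; argument = 0.266 + (-1.694)/1.0390 = -1.3645 → -1.36.
α₁ = Φ(-1.36) = 0.0869; rank = round(200 × 0.0869) = 17; θ*₍17₎ = 7.56.
Upper: z₀ + z₂ = 2.226; 1 − a(z₀+z₂) = 0.9488; argument = 2.6121 → 2.61; α₂ = 0.9955; rank = 199; θ*₍199₎ = 9.76.

(7.56, 9.76)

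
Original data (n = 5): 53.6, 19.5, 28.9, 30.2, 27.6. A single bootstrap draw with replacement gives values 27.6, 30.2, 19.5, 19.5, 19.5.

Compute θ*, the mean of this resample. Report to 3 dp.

Mean = (27.6 + 30.2 + 19.5 + 19.5 + 19.5) / 5 = 116.30 / 5 = 23.260

θ* = 23.260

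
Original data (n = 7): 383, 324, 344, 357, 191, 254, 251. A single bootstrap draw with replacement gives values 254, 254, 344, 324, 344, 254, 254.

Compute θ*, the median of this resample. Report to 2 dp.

θ* = 254.00

Sorted: 254, 254, 254, 254, 324, 344, 344
Median = middle value = 254.00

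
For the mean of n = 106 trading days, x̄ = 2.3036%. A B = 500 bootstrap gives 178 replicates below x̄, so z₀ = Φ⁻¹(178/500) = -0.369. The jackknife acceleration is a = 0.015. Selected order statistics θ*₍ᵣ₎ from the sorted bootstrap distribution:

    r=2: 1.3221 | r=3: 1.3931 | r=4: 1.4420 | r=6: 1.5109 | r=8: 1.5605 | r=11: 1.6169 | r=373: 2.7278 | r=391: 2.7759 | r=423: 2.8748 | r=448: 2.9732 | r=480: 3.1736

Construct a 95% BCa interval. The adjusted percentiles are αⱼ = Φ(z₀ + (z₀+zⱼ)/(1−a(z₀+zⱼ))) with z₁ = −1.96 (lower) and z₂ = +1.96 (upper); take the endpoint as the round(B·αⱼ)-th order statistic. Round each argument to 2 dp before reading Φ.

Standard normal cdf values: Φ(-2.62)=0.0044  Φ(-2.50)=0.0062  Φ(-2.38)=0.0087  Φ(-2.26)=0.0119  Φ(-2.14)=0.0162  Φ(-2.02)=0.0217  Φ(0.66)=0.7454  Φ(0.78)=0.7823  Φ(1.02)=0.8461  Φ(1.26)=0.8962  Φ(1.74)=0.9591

Lower: z₀ + z₁ = -0.369 + (-1.960) = -2.329; 1 − a(z₀+z₁) = 1 − (0.015)(-2.329) = 1.0349; argument = -0.369 + (-2.329)/1.0349 = -2.6194 → -2.62.
α₁ = Φ(-2.62) = 0.0044; rank = round(500 × 0.0044) = 2; θ*₍2₎ = 1.3221.
Upper: z₀ + z₂ = 1.591; 1 − a(z₀+z₂) = 0.9761; argument = 1.2609 → 1.26; α₂ = 0.8962; rank = 448; θ*₍448₎ = 2.9732.

(1.3221, 2.9732)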